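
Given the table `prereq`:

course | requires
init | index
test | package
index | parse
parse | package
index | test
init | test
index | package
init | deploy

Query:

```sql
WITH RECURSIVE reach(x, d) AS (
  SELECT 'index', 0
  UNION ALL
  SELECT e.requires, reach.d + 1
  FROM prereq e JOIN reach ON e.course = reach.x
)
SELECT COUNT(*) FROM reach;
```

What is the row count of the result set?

6

Base: (index, d=0).
Iteration 1: edges from {index} -> (package, d=1), (parse, d=1), (test, d=1).
Iteration 2: edges from {package,parse,test} -> (package, d=2) x2. [UNION ALL keeps all 2 new rows, including repeats]
Iteration 3: no outgoing edges from {package}; recursion stops.
Total rows emitted: 6.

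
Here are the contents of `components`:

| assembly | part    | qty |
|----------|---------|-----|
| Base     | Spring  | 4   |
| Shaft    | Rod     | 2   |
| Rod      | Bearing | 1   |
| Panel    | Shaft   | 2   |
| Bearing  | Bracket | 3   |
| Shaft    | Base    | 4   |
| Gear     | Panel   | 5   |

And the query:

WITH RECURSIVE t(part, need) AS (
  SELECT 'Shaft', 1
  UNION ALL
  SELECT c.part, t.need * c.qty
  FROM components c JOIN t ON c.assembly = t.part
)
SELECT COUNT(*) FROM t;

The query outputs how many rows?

Base: (Shaft, need=1).
Iteration 1: components of {Shaft} -> Base = 1*4 = 4, Rod = 1*2 = 2.
Iteration 2: components of {Base,Rod} -> Bearing = 2*1 = 2, Spring = 4*4 = 16.
Iteration 3: components of {Bearing,Spring} -> Bracket = 2*3 = 6.
Iteration 4: no further components; recursion stops.
Total rows emitted: 6.

6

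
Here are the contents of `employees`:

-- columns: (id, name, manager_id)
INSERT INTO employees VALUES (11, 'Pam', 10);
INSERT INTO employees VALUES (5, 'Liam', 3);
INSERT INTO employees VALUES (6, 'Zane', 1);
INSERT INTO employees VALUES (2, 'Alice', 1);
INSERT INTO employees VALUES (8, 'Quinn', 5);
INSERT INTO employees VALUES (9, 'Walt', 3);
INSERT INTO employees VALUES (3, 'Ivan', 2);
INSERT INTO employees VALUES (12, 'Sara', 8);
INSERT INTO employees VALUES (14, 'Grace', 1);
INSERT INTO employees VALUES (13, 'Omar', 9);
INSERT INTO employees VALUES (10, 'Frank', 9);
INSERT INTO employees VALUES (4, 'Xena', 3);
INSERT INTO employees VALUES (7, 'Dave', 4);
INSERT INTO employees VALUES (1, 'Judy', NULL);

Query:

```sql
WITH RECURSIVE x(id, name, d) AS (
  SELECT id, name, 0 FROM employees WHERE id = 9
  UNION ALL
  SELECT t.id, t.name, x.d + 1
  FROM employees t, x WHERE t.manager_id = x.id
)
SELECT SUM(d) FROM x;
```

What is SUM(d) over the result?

4

Base: id=9 (Walt) at d 0.
Iteration 1: rows with manager_id in {9} -> Frank (id 10, d 1), Omar (id 13, d 1).
Iteration 2: rows with manager_id in {10,13} -> Pam (id 11, d 2).
Iteration 3: no rows with manager_id in {11}; recursion stops.
SUM(d) = 0 + 1 + 1 + 2 = 4.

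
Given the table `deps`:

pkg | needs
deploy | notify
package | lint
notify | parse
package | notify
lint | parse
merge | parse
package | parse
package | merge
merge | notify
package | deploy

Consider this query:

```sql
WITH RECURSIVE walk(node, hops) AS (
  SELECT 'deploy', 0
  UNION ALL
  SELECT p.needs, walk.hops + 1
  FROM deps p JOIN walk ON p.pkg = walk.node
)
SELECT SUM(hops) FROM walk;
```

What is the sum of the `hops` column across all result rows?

3

Base: (deploy, hops=0).
Iteration 1: edges from {deploy} -> (notify, hops=1).
Iteration 2: edges from {notify} -> (parse, hops=2).
Iteration 3: no outgoing edges from {parse}; recursion stops.
SUM(hops) = 0 + 1 + 2 = 3.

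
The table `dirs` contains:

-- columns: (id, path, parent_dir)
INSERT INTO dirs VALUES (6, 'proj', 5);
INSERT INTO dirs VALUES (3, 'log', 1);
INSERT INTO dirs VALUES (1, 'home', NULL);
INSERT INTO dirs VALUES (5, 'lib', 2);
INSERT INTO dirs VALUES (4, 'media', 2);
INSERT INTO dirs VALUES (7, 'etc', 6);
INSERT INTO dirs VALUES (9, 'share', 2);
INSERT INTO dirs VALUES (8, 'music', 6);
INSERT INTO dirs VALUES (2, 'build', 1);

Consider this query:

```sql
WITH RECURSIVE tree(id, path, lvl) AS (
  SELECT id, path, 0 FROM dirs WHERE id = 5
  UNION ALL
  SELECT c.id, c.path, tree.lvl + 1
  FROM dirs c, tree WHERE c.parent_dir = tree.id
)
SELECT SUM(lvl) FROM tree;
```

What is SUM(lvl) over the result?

Base: id=5 (lib) at lvl 0.
Iteration 1: rows with parent_dir in {5} -> proj (id 6, lvl 1).
Iteration 2: rows with parent_dir in {6} -> etc (id 7, lvl 2), music (id 8, lvl 2).
Iteration 3: no rows with parent_dir in {7,8}; recursion stops.
SUM(lvl) = 0 + 1 + 2 + 2 = 5.

5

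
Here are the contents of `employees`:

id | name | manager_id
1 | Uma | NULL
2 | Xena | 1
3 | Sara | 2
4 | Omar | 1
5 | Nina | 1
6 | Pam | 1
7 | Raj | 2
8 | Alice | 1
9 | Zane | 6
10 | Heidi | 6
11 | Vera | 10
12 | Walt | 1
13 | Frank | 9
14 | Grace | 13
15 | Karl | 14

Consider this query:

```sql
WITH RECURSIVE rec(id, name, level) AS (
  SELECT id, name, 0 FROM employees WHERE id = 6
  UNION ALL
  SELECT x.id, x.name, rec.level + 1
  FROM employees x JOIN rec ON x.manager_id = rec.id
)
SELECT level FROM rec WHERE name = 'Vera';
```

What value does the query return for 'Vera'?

Base: id=6 (Pam) at level 0.
Iteration 1: rows with manager_id in {6} -> Zane (id 9, level 1), Heidi (id 10, level 1).
Iteration 2: rows with manager_id in {9,10} -> Vera (id 11, level 2), Frank (id 13, level 2).
Iteration 3: rows with manager_id in {11,13} -> Grace (id 14, level 3).
Iteration 4: rows with manager_id in {14} -> Karl (id 15, level 4).
Iteration 5: no rows with manager_id in {15}; recursion stops.

2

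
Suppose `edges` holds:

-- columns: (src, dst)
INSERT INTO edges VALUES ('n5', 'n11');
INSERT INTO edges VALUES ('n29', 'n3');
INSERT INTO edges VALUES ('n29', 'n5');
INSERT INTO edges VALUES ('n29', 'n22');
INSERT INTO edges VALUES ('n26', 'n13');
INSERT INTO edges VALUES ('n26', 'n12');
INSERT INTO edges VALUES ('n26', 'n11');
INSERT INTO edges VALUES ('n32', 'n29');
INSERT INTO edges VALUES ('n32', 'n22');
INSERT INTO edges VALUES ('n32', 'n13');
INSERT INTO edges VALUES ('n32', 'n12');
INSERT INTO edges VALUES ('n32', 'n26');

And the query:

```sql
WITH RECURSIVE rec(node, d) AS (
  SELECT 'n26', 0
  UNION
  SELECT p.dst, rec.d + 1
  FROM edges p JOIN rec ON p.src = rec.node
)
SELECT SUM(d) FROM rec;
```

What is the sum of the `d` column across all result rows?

3

Base: (n26, d=0).
Iteration 1: edges from {n26} -> (n11, d=1), (n12, d=1), (n13, d=1).
Iteration 2: no outgoing edges from {n11,n12,n13}; recursion stops.
SUM(d) = 0 + 1 + 1 + 1 = 3.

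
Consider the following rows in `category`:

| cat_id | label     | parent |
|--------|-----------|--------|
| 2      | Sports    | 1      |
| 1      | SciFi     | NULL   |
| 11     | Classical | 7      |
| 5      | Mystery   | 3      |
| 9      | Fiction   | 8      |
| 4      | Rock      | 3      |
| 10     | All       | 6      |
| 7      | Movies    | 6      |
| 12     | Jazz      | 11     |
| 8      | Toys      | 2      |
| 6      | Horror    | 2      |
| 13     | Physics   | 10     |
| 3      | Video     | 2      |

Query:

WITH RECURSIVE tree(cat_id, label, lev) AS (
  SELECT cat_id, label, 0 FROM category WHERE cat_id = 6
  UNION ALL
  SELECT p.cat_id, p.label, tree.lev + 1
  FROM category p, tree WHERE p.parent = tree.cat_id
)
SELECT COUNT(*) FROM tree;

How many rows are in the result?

Base: cat_id=6 (Horror) at lev 0.
Iteration 1: rows with parent in {6} -> Movies (id 7, lev 1), All (id 10, lev 1).
Iteration 2: rows with parent in {7,10} -> Classical (id 11, lev 2), Physics (id 13, lev 2).
Iteration 3: rows with parent in {11,13} -> Jazz (id 12, lev 3).
Iteration 4: no rows with parent in {12}; recursion stops.
Total rows emitted: 6.

6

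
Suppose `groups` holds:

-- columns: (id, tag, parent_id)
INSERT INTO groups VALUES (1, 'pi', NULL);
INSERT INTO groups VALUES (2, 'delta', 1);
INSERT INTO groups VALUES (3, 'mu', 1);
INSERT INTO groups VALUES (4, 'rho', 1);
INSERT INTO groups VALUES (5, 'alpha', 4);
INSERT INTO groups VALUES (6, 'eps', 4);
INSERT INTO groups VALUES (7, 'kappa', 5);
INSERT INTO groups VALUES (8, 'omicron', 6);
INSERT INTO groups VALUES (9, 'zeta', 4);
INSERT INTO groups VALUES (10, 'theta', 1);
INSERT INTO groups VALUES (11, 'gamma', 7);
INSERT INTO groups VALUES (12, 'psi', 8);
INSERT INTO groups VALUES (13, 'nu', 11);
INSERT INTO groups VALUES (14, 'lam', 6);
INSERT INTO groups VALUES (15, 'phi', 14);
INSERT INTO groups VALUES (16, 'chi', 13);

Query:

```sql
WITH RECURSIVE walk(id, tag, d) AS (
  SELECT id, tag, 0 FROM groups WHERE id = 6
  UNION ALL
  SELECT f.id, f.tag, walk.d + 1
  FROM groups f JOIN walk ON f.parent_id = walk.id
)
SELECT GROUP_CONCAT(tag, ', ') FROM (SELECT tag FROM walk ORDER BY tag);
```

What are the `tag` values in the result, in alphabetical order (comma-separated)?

eps, lam, omicron, phi, psi

Base: id=6 (eps) at d 0.
Iteration 1: rows with parent_id in {6} -> omicron (id 8, d 1), lam (id 14, d 1).
Iteration 2: rows with parent_id in {8,14} -> psi (id 12, d 2), phi (id 15, d 2).
Iteration 3: no rows with parent_id in {12,15}; recursion stops.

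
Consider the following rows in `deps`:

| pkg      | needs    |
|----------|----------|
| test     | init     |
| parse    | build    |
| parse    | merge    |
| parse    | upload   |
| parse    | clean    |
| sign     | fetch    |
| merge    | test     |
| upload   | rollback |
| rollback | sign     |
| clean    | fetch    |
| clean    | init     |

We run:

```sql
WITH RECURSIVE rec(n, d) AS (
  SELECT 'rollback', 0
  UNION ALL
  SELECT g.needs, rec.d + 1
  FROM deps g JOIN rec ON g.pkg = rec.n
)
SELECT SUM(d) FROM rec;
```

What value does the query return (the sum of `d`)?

Base: (rollback, d=0).
Iteration 1: edges from {rollback} -> (sign, d=1).
Iteration 2: edges from {sign} -> (fetch, d=2).
Iteration 3: no outgoing edges from {fetch}; recursion stops.
SUM(d) = 0 + 1 + 2 = 3.

3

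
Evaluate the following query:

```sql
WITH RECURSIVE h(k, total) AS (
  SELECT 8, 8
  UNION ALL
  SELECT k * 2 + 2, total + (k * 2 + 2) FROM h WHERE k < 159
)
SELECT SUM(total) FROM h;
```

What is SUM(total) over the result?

1158

Base: k=8, total=8.
Iteration 1: 8 < 159 holds -> k = 8 * 2 + 2 = 18, total = 8 + 18 = 26.
Iteration 2: 18 < 159 holds -> k = 18 * 2 + 2 = 38, total = 26 + 38 = 64.
Iteration 3: 38 < 159 holds -> k = 38 * 2 + 2 = 78, total = 64 + 78 = 142.
Iteration 4: 78 < 159 holds -> k = 78 * 2 + 2 = 158, total = 142 + 158 = 300.
Iteration 5: 158 < 159 holds -> k = 158 * 2 + 2 = 318, total = 300 + 318 = 618.
Iteration 6: 318 < 159 fails; recursion stops.
SUM(total) = 8 + 26 + 64 + 142 + 300 + 618 = 1158.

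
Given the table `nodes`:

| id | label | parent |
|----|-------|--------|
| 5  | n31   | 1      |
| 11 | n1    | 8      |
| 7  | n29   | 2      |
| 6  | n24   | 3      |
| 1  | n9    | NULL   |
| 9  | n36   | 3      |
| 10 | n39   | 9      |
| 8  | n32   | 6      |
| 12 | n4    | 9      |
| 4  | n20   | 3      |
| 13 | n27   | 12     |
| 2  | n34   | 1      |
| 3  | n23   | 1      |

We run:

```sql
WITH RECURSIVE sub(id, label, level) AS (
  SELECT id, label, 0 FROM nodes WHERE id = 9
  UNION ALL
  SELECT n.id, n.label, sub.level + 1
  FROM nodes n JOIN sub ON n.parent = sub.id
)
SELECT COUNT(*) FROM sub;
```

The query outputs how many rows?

4

Base: id=9 (n36) at level 0.
Iteration 1: rows with parent in {9} -> n39 (id 10, level 1), n4 (id 12, level 1).
Iteration 2: rows with parent in {10,12} -> n27 (id 13, level 2).
Iteration 3: no rows with parent in {13}; recursion stops.
Total rows emitted: 4.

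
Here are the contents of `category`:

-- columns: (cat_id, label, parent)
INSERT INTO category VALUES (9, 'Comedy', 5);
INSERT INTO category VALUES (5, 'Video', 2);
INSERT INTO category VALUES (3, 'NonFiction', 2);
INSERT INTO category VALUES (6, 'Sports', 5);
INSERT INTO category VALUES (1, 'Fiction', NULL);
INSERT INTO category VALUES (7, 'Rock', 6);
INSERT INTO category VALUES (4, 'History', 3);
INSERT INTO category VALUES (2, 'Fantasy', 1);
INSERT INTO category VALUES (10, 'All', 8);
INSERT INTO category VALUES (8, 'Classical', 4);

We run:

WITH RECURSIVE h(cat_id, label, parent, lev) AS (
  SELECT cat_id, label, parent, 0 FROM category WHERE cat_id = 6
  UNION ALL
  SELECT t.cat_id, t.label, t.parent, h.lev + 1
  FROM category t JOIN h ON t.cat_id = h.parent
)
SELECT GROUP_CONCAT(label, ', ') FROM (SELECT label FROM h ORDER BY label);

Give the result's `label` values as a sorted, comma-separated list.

Base: cat_id=6 (Sports), parent=5, lev 0.
Iteration 1: join on cat_id=5 -> Video (id 5, parent=2, lev 1).
Iteration 2: join on cat_id=2 -> Fantasy (id 2, parent=1, lev 2).
Iteration 3: join on cat_id=1 -> Fiction (id 1, parent=NULL, lev 3).
Iteration 4: parent is NULL; no match; recursion stops.

Fantasy, Fiction, Sports, Video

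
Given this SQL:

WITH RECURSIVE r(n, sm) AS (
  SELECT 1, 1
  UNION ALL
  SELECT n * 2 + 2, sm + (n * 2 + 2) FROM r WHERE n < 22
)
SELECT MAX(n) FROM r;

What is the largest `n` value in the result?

22

Base: n=1, sm=1.
Iteration 1: 1 < 22 holds -> n = 1 * 2 + 2 = 4, sm = 1 + 4 = 5.
Iteration 2: 4 < 22 holds -> n = 4 * 2 + 2 = 10, sm = 5 + 10 = 15.
Iteration 3: 10 < 22 holds -> n = 10 * 2 + 2 = 22, sm = 15 + 22 = 37.
Iteration 4: 22 < 22 fails; recursion stops.
n values: 1, 4, 10, 22; the maximum is 22.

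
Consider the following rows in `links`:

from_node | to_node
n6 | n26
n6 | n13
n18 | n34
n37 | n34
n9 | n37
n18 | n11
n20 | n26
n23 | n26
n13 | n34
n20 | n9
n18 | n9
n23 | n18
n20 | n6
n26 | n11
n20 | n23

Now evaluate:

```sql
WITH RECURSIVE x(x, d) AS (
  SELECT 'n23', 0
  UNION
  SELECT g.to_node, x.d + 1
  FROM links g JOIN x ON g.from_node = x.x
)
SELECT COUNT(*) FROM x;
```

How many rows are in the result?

8

Base: (n23, d=0).
Iteration 1: edges from {n23} -> (n18, d=1), (n26, d=1).
Iteration 2: edges from {n18,n26} -> (n11, d=2), (n34, d=2), (n9, d=2). [UNION drops 1 duplicate row(s)]
Iteration 3: edges from {n11,n34,n9} -> (n37, d=3).
Iteration 4: edges from {n37} -> (n34, d=4).
Iteration 5: no outgoing edges from {n34}; recursion stops.
Total rows emitted: 8.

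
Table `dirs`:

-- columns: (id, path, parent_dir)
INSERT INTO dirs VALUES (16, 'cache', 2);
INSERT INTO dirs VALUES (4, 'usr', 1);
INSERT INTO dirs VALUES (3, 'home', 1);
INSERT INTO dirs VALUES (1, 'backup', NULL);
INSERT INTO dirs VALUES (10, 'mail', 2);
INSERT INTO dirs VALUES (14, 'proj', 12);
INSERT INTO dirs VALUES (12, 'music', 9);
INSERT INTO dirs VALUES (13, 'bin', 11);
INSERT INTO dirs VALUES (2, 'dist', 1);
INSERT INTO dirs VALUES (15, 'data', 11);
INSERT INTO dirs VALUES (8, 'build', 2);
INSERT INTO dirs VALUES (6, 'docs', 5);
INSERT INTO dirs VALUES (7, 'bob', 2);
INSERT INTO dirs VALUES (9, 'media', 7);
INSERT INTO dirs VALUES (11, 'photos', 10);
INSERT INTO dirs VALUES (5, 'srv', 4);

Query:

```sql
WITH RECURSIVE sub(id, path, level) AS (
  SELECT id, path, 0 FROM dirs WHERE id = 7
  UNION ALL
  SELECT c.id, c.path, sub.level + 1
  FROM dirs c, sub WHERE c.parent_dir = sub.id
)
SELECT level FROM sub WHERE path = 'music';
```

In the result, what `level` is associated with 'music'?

2

Base: id=7 (bob) at level 0.
Iteration 1: rows with parent_dir in {7} -> media (id 9, level 1).
Iteration 2: rows with parent_dir in {9} -> music (id 12, level 2).
Iteration 3: rows with parent_dir in {12} -> proj (id 14, level 3).
Iteration 4: no rows with parent_dir in {14}; recursion stops.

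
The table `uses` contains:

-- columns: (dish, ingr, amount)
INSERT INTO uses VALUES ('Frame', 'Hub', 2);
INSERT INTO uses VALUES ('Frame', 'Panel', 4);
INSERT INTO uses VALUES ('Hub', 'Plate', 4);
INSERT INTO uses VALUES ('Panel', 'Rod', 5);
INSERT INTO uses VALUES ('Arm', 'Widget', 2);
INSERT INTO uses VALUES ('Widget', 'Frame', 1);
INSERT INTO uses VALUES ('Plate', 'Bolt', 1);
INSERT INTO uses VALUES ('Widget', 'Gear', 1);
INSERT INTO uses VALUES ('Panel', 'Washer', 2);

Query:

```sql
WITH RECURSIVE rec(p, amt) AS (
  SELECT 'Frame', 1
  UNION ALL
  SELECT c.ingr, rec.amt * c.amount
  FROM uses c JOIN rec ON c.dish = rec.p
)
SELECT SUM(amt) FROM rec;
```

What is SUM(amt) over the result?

51

Base: (Frame, amt=1).
Iteration 1: components of {Frame} -> Hub = 1*2 = 2, Panel = 1*4 = 4.
Iteration 2: components of {Hub,Panel} -> Plate = 2*4 = 8, Rod = 4*5 = 20, Washer = 4*2 = 8.
Iteration 3: components of {Plate,Rod,Washer} -> Bolt = 8*1 = 8.
Iteration 4: no further components; recursion stops.
SUM(amt) = 1 + 2 + 4 + 8 + 20 + 8 + 8 = 51.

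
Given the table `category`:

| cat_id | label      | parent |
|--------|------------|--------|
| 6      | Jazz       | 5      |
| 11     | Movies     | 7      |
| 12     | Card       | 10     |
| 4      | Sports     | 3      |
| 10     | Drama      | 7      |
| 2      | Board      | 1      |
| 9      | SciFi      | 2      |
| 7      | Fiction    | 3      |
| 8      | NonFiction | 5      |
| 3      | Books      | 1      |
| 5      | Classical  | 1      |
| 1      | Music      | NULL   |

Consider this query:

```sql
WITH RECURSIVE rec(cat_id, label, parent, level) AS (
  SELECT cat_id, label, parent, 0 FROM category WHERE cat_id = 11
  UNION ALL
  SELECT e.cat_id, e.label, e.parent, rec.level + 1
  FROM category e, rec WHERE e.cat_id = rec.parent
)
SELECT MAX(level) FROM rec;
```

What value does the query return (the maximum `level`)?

Base: cat_id=11 (Movies), parent=7, level 0.
Iteration 1: join on cat_id=7 -> Fiction (id 7, parent=3, level 1).
Iteration 2: join on cat_id=3 -> Books (id 3, parent=1, level 2).
Iteration 3: join on cat_id=1 -> Music (id 1, parent=NULL, level 3).
Iteration 4: parent is NULL; no match; recursion stops.
level values: 0, 1, 2, 3; the maximum is 3.

3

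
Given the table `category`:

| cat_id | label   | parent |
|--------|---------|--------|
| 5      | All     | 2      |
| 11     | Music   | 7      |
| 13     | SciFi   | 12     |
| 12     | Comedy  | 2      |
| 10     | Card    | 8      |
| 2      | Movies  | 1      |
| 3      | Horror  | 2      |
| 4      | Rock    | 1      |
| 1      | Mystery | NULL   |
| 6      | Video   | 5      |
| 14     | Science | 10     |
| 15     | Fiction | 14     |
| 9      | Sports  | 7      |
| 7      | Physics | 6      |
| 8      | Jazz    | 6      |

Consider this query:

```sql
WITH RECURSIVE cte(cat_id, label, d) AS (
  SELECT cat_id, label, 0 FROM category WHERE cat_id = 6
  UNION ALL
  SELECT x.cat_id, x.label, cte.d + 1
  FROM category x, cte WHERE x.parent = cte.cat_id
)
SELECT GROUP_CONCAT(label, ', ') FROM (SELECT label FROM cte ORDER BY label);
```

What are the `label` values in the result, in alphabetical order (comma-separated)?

Card, Fiction, Jazz, Music, Physics, Science, Sports, Video

Base: cat_id=6 (Video) at d 0.
Iteration 1: rows with parent in {6} -> Physics (id 7, d 1), Jazz (id 8, d 1).
Iteration 2: rows with parent in {7,8} -> Sports (id 9, d 2), Card (id 10, d 2), Music (id 11, d 2).
Iteration 3: rows with parent in {9,10,11} -> Science (id 14, d 3).
Iteration 4: rows with parent in {14} -> Fiction (id 15, d 4).
Iteration 5: no rows with parent in {15}; recursion stops.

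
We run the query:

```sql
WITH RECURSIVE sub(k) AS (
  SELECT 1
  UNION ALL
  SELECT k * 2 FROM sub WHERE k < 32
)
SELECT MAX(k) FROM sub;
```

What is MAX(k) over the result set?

32

Base: k=1.
Iteration 1: 1 < 32 holds -> k = 1 * 2 = 2.
Iteration 2: 2 < 32 holds -> k = 2 * 2 = 4.
Iteration 3: 4 < 32 holds -> k = 4 * 2 = 8.
Iteration 4: 8 < 32 holds -> k = 8 * 2 = 16.
Iteration 5: 16 < 32 holds -> k = 16 * 2 = 32.
Iteration 6: 32 < 32 fails; recursion stops.
k values: 1, 2, 4, 8, 16, 32; the maximum is 32.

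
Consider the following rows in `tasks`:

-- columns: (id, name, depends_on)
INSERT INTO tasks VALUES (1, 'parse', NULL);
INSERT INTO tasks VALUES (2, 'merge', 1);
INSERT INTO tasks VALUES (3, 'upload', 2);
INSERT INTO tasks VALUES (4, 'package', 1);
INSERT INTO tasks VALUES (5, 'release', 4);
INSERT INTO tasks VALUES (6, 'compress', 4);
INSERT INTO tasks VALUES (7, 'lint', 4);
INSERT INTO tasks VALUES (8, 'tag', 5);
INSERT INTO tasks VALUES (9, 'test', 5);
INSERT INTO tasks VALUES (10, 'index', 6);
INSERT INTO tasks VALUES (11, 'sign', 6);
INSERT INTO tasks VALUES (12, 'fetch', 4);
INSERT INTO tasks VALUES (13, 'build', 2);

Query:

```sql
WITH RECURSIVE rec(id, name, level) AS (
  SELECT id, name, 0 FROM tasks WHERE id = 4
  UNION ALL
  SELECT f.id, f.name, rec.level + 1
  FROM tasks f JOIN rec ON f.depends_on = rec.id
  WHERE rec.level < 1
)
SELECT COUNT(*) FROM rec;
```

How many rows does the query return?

5

Base: id=4 (package) at level 0.
Iteration 1: rows with depends_on in {4} -> release (id 5, level 1), compress (id 6, level 1), lint (id 7, level 1), fetch (id 12, level 1).
Iteration 2: level < 1 fails for all current rows; recursion stops.
Total rows emitted: 5.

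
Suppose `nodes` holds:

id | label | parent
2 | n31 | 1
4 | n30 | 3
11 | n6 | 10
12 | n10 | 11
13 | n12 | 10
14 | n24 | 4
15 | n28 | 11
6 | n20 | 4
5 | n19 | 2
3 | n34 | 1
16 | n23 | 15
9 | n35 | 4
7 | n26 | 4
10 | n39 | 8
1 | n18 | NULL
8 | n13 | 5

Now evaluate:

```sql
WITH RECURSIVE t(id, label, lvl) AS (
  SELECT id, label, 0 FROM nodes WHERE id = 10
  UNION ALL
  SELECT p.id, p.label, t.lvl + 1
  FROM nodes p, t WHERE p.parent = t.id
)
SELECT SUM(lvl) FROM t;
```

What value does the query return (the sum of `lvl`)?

9

Base: id=10 (n39) at lvl 0.
Iteration 1: rows with parent in {10} -> n6 (id 11, lvl 1), n12 (id 13, lvl 1).
Iteration 2: rows with parent in {11,13} -> n10 (id 12, lvl 2), n28 (id 15, lvl 2).
Iteration 3: rows with parent in {12,15} -> n23 (id 16, lvl 3).
Iteration 4: no rows with parent in {16}; recursion stops.
SUM(lvl) = 0 + 1 + 1 + 2 + 2 + 3 = 9.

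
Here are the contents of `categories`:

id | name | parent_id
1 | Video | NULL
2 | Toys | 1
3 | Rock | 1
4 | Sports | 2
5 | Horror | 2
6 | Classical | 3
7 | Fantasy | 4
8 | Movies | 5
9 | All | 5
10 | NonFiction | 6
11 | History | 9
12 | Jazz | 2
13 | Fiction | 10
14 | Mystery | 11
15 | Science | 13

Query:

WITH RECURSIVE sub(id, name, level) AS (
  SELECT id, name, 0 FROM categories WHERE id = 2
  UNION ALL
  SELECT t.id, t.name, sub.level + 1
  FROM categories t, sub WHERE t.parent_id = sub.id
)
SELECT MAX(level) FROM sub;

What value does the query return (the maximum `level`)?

Base: id=2 (Toys) at level 0.
Iteration 1: rows with parent_id in {2} -> Sports (id 4, level 1), Horror (id 5, level 1), Jazz (id 12, level 1).
Iteration 2: rows with parent_id in {4,5,12} -> Fantasy (id 7, level 2), Movies (id 8, level 2), All (id 9, level 2).
Iteration 3: rows with parent_id in {7,8,9} -> History (id 11, level 3).
Iteration 4: rows with parent_id in {11} -> Mystery (id 14, level 4).
Iteration 5: no rows with parent_id in {14}; recursion stops.
level values: 0, 1, 1, 1, 2, 2, 2, 3, 4; the maximum is 4.

4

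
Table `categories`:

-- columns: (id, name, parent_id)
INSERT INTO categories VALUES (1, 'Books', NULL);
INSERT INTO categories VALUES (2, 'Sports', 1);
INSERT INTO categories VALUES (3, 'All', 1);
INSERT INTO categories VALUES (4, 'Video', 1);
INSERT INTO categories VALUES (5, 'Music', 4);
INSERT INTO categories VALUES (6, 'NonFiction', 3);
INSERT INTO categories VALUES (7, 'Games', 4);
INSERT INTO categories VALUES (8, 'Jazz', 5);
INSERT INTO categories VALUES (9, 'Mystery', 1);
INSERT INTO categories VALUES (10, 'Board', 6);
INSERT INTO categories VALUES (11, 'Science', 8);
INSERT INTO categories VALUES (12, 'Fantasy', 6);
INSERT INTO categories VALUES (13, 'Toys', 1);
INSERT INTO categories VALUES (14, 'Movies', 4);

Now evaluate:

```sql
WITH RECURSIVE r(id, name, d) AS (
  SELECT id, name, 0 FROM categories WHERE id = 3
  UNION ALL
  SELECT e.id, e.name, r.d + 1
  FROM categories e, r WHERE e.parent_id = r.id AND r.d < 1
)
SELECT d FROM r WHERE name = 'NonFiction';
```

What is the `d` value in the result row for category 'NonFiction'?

1

Base: id=3 (All) at d 0.
Iteration 1: rows with parent_id in {3} -> NonFiction (id 6, d 1).
Iteration 2: d < 1 fails for all current rows; recursion stops.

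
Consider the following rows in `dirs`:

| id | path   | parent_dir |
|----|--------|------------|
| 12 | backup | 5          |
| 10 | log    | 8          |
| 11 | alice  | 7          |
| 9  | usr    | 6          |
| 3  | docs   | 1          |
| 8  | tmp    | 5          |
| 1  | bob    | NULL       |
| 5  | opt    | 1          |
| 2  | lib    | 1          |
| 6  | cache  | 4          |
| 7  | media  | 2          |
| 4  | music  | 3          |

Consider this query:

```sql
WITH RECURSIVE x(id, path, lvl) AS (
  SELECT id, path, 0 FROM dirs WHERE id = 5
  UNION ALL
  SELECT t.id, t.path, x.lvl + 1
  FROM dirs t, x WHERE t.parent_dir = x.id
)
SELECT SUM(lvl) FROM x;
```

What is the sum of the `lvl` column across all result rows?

4

Base: id=5 (opt) at lvl 0.
Iteration 1: rows with parent_dir in {5} -> tmp (id 8, lvl 1), backup (id 12, lvl 1).
Iteration 2: rows with parent_dir in {8,12} -> log (id 10, lvl 2).
Iteration 3: no rows with parent_dir in {10}; recursion stops.
SUM(lvl) = 0 + 1 + 1 + 2 = 4.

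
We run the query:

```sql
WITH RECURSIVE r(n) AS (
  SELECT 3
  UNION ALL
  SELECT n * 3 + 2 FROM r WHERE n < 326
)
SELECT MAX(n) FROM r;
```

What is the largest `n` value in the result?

971

Base: n=3.
Iteration 1: 3 < 326 holds -> n = 3 * 3 + 2 = 11.
Iteration 2: 11 < 326 holds -> n = 11 * 3 + 2 = 35.
Iteration 3: 35 < 326 holds -> n = 35 * 3 + 2 = 107.
Iteration 4: 107 < 326 holds -> n = 107 * 3 + 2 = 323.
Iteration 5: 323 < 326 holds -> n = 323 * 3 + 2 = 971.
Iteration 6: 971 < 326 fails; recursion stops.
n values: 3, 11, 35, 107, 323, 971; the maximum is 971.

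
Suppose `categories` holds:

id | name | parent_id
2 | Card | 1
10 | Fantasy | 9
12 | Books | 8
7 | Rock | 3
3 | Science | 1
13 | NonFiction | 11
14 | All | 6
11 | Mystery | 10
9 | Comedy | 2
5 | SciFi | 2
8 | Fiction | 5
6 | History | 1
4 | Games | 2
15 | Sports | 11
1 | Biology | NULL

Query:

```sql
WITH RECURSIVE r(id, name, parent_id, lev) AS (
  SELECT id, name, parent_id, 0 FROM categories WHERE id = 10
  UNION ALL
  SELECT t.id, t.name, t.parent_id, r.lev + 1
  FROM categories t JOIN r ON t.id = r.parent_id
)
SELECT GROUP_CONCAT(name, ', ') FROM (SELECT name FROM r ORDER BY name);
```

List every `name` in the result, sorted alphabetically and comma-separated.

Biology, Card, Comedy, Fantasy

Base: id=10 (Fantasy), parent_id=9, lev 0.
Iteration 1: join on id=9 -> Comedy (id 9, parent_id=2, lev 1).
Iteration 2: join on id=2 -> Card (id 2, parent_id=1, lev 2).
Iteration 3: join on id=1 -> Biology (id 1, parent_id=NULL, lev 3).
Iteration 4: parent_id is NULL; no match; recursion stops.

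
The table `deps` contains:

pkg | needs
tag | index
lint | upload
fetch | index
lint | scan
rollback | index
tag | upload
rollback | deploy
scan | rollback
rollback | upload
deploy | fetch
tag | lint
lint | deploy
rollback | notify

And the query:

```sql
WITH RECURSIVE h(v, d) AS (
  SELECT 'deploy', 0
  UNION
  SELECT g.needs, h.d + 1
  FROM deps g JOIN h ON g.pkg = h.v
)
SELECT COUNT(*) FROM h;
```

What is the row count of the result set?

3

Base: (deploy, d=0).
Iteration 1: edges from {deploy} -> (fetch, d=1).
Iteration 2: edges from {fetch} -> (index, d=2).
Iteration 3: no outgoing edges from {index}; recursion stops.
Total rows emitted: 3.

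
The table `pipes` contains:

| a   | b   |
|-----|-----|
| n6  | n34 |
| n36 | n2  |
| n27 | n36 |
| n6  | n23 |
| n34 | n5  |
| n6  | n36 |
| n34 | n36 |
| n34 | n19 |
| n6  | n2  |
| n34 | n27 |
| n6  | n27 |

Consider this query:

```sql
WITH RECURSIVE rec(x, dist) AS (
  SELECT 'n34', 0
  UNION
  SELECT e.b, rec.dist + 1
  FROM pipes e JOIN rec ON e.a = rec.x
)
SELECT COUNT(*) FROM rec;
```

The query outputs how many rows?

Base: (n34, dist=0).
Iteration 1: edges from {n34} -> (n19, dist=1), (n27, dist=1), (n36, dist=1), (n5, dist=1).
Iteration 2: edges from {n19,n27,n36,n5} -> (n2, dist=2), (n36, dist=2).
Iteration 3: edges from {n2,n36} -> (n2, dist=3).
Iteration 4: no outgoing edges from {n2}; recursion stops.
Total rows emitted: 8.

8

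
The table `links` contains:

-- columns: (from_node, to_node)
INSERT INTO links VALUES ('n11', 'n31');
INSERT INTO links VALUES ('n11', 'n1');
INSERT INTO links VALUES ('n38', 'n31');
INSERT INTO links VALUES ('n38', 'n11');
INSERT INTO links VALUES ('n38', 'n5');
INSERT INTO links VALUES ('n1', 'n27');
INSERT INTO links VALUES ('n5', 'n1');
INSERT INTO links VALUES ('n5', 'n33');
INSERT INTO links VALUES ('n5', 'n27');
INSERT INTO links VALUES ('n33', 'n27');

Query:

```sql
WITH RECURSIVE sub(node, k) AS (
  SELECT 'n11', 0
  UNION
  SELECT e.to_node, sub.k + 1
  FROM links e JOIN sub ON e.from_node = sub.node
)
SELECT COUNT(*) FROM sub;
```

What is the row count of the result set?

Base: (n11, k=0).
Iteration 1: edges from {n11} -> (n1, k=1), (n31, k=1).
Iteration 2: edges from {n1,n31} -> (n27, k=2).
Iteration 3: no outgoing edges from {n27}; recursion stops.
Total rows emitted: 4.

4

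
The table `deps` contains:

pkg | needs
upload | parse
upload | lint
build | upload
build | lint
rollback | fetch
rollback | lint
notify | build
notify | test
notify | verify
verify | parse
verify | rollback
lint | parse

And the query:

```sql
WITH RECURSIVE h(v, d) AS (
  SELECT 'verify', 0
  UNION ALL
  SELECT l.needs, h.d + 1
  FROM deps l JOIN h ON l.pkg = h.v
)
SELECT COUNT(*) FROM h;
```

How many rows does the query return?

Base: (verify, d=0).
Iteration 1: edges from {verify} -> (parse, d=1), (rollback, d=1).
Iteration 2: edges from {parse,rollback} -> (fetch, d=2), (lint, d=2).
Iteration 3: edges from {fetch,lint} -> (parse, d=3).
Iteration 4: no outgoing edges from {parse}; recursion stops.
Total rows emitted: 6.

6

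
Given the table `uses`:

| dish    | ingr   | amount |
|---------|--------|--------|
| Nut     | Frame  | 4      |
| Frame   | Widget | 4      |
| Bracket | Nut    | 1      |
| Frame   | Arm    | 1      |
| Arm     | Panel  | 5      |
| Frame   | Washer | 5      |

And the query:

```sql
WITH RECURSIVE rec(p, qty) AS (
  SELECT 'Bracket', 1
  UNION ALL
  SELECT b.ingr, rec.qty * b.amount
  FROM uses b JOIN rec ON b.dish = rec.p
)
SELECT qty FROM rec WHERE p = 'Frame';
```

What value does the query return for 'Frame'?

Base: (Bracket, qty=1).
Iteration 1: components of {Bracket} -> Nut = 1*1 = 1.
Iteration 2: components of {Nut} -> Frame = 1*4 = 4.
Iteration 3: components of {Frame} -> Arm = 4*1 = 4, Washer = 4*5 = 20, Widget = 4*4 = 16.
Iteration 4: components of {Arm,Washer,Widget} -> Panel = 4*5 = 20.
Iteration 5: no further components; recursion stops.

4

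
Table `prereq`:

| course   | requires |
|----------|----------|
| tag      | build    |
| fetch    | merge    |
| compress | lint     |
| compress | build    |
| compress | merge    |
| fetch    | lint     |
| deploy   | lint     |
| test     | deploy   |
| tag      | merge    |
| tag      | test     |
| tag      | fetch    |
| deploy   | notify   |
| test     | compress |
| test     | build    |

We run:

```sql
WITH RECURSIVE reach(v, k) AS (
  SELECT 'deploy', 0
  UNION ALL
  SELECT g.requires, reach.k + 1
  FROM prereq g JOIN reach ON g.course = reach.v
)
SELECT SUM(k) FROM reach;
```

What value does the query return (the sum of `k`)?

Base: (deploy, k=0).
Iteration 1: edges from {deploy} -> (lint, k=1), (notify, k=1).
Iteration 2: no outgoing edges from {lint,notify}; recursion stops.
SUM(k) = 0 + 1 + 1 = 2.

2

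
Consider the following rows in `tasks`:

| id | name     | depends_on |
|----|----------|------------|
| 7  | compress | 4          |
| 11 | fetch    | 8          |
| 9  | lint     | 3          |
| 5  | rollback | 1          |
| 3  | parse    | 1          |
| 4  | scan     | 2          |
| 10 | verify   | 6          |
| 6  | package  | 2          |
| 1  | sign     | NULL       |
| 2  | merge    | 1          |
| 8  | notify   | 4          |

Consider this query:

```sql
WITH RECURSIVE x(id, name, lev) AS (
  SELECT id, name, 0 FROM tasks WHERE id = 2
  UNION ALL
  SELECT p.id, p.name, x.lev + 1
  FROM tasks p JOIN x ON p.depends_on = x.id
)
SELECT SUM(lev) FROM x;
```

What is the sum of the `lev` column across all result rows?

11

Base: id=2 (merge) at lev 0.
Iteration 1: rows with depends_on in {2} -> scan (id 4, lev 1), package (id 6, lev 1).
Iteration 2: rows with depends_on in {4,6} -> compress (id 7, lev 2), notify (id 8, lev 2), verify (id 10, lev 2).
Iteration 3: rows with depends_on in {7,8,10} -> fetch (id 11, lev 3).
Iteration 4: no rows with depends_on in {11}; recursion stops.
SUM(lev) = 0 + 1 + 1 + 2 + 2 + 2 + 3 = 11.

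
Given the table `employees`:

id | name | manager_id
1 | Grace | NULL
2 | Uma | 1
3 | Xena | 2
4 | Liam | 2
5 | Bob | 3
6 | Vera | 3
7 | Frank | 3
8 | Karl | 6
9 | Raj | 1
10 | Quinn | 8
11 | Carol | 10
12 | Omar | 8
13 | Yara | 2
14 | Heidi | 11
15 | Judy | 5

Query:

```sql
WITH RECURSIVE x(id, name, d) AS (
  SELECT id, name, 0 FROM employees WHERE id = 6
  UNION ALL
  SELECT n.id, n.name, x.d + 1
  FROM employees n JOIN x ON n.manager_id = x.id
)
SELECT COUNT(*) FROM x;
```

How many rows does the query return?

6

Base: id=6 (Vera) at d 0.
Iteration 1: rows with manager_id in {6} -> Karl (id 8, d 1).
Iteration 2: rows with manager_id in {8} -> Quinn (id 10, d 2), Omar (id 12, d 2).
Iteration 3: rows with manager_id in {10,12} -> Carol (id 11, d 3).
Iteration 4: rows with manager_id in {11} -> Heidi (id 14, d 4).
Iteration 5: no rows with manager_id in {14}; recursion stops.
Total rows emitted: 6.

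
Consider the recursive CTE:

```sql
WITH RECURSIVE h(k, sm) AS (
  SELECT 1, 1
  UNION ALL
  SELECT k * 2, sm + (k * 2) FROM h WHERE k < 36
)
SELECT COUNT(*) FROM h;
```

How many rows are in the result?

Base: k=1, sm=1.
Iteration 1: 1 < 36 holds -> k = 1 * 2 = 2, sm = 1 + 2 = 3.
Iteration 2: 2 < 36 holds -> k = 2 * 2 = 4, sm = 3 + 4 = 7.
Iteration 3: 4 < 36 holds -> k = 4 * 2 = 8, sm = 7 + 8 = 15.
Iteration 4: 8 < 36 holds -> k = 8 * 2 = 16, sm = 15 + 16 = 31.
Iteration 5: 16 < 36 holds -> k = 16 * 2 = 32, sm = 31 + 32 = 63.
Iteration 6: 32 < 36 holds -> k = 32 * 2 = 64, sm = 63 + 64 = 127.
Iteration 7: 64 < 36 fails; recursion stops.
Total rows emitted: 7.

7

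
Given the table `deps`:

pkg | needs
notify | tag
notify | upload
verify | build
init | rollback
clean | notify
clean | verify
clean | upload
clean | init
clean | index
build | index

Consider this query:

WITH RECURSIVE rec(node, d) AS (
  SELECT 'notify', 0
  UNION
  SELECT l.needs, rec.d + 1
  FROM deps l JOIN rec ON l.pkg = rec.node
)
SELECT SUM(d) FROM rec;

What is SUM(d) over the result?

2

Base: (notify, d=0).
Iteration 1: edges from {notify} -> (tag, d=1), (upload, d=1).
Iteration 2: no outgoing edges from {tag,upload}; recursion stops.
SUM(d) = 0 + 1 + 1 = 2.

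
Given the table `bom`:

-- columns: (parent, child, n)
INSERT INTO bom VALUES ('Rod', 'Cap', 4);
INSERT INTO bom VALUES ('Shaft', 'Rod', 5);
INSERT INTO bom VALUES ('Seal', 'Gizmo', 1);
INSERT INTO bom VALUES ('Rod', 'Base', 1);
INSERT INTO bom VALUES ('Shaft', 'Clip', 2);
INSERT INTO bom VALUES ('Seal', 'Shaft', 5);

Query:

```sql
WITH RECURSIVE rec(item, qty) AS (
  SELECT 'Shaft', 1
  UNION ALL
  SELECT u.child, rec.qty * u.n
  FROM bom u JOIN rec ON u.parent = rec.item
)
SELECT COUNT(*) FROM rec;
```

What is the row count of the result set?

Base: (Shaft, qty=1).
Iteration 1: components of {Shaft} -> Clip = 1*2 = 2, Rod = 1*5 = 5.
Iteration 2: components of {Clip,Rod} -> Base = 5*1 = 5, Cap = 5*4 = 20.
Iteration 3: no further components; recursion stops.
Total rows emitted: 5.

5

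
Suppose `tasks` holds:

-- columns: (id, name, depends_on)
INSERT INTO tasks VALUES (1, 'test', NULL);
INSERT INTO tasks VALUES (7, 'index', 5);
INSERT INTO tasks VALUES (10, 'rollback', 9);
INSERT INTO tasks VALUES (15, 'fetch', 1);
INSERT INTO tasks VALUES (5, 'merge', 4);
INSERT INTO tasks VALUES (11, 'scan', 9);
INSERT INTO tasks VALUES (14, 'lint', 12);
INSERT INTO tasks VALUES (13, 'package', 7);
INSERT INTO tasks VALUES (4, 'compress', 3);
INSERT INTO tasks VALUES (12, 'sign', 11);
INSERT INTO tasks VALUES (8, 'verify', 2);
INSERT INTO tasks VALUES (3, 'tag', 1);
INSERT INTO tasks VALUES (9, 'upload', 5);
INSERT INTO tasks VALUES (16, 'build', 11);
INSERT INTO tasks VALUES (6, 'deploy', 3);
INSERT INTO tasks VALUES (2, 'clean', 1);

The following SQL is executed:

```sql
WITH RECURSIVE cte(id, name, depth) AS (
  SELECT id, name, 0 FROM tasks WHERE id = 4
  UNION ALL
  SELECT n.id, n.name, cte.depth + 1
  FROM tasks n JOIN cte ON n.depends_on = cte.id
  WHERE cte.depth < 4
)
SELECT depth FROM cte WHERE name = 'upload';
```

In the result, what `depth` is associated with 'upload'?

Base: id=4 (compress) at depth 0.
Iteration 1: rows with depends_on in {4} -> merge (id 5, depth 1).
Iteration 2: rows with depends_on in {5} -> index (id 7, depth 2), upload (id 9, depth 2).
Iteration 3: rows with depends_on in {7,9} -> rollback (id 10, depth 3), scan (id 11, depth 3), package (id 13, depth 3).
Iteration 4: rows with depends_on in {10,11,13} -> sign (id 12, depth 4), build (id 16, depth 4).
Iteration 5: depth < 4 fails for all current rows; recursion stops.

2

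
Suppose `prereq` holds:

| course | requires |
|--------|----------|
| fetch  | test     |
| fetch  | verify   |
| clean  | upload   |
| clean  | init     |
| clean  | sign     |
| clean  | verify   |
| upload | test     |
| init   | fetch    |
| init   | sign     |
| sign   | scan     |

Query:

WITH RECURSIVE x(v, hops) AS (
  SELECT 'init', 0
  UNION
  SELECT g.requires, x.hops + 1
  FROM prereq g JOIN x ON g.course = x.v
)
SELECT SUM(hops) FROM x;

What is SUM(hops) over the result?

Base: (init, hops=0).
Iteration 1: edges from {init} -> (fetch, hops=1), (sign, hops=1).
Iteration 2: edges from {fetch,sign} -> (scan, hops=2), (test, hops=2), (verify, hops=2).
Iteration 3: no outgoing edges from {scan,test,verify}; recursion stops.
SUM(hops) = 0 + 1 + 1 + 2 + 2 + 2 = 8.

8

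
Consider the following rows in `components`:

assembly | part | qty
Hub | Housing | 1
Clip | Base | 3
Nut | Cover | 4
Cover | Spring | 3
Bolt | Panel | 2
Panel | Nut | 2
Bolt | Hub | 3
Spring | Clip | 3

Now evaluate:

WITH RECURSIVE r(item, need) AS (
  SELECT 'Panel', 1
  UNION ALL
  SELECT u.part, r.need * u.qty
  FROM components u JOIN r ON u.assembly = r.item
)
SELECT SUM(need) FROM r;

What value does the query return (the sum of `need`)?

323

Base: (Panel, need=1).
Iteration 1: components of {Panel} -> Nut = 1*2 = 2.
Iteration 2: components of {Nut} -> Cover = 2*4 = 8.
Iteration 3: components of {Cover} -> Spring = 8*3 = 24.
Iteration 4: components of {Spring} -> Clip = 24*3 = 72.
Iteration 5: components of {Clip} -> Base = 72*3 = 216.
Iteration 6: no further components; recursion stops.
SUM(need) = 1 + 2 + 8 + 24 + 72 + 216 = 323.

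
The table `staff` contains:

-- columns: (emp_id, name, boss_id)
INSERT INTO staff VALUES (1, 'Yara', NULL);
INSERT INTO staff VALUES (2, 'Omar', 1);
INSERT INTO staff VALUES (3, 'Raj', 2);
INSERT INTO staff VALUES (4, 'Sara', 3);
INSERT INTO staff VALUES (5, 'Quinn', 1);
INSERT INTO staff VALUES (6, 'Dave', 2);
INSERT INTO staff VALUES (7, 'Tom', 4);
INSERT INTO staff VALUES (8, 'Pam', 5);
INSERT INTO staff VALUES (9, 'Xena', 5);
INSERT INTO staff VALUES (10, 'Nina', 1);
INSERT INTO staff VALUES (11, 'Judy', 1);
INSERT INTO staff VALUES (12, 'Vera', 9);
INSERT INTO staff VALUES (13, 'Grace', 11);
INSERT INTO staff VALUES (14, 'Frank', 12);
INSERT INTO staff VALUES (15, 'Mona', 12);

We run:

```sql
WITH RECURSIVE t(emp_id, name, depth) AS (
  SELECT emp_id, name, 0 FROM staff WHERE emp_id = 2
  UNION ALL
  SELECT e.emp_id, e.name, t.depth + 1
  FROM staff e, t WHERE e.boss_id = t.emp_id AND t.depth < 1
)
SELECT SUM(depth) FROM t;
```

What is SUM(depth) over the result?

2

Base: emp_id=2 (Omar) at depth 0.
Iteration 1: rows with boss_id in {2} -> Raj (id 3, depth 1), Dave (id 6, depth 1).
Iteration 2: depth < 1 fails for all current rows; recursion stops.
SUM(depth) = 0 + 1 + 1 = 2.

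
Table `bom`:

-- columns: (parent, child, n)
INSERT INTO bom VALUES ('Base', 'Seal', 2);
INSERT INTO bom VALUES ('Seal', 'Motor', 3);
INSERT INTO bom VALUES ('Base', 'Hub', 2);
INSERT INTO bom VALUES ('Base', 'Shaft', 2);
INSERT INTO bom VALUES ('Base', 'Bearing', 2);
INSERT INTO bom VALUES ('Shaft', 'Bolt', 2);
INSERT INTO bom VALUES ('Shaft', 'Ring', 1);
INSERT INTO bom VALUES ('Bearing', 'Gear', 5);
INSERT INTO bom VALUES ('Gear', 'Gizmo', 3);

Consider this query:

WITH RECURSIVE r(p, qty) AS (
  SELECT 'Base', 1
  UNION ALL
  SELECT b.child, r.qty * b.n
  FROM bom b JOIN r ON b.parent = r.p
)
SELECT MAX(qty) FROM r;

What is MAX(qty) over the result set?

Base: (Base, qty=1).
Iteration 1: components of {Base} -> Bearing = 1*2 = 2, Hub = 1*2 = 2, Seal = 1*2 = 2, Shaft = 1*2 = 2.
Iteration 2: components of {Bearing,Hub,Seal,Shaft} -> Bolt = 2*2 = 4, Gear = 2*5 = 10, Motor = 2*3 = 6, Ring = 2*1 = 2.
Iteration 3: components of {Bolt,Gear,Motor,Ring} -> Gizmo = 10*3 = 30.
Iteration 4: no further components; recursion stops.
qty values: 1, 2, 2, 2, 2, 6, 4, 2, 10, 30; the maximum is 30.

30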